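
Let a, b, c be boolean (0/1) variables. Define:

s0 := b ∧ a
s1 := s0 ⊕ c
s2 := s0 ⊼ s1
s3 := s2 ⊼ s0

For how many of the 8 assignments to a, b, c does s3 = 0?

1

s3 = s2 ⊼ s0 must be 0, so both s2 = 1 and s0 = 1.
Enumerating the 8 input combinations, 1 give s3 = 0 and 7 give s3 = 1.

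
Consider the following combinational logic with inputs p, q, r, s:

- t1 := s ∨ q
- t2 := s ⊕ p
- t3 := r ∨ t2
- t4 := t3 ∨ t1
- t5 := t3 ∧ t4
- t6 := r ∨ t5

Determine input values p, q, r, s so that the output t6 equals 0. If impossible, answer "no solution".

p=1, q=1, r=0, s=1

t6 = r ∨ t5 must be 0, so both r = 0 and t5 = 0.
Check with p=1, q=1, r=0, s=1:
t1 = s ∨ q = 1 ∨ 1 = 1
t2 = s ⊕ p = 1 ⊕ 1 = 0
t3 = r ∨ t2 = 0 ∨ 0 = 0
t4 = t3 ∨ t1 = 0 ∨ 1 = 1
t5 = t3 ∧ t4 = 0 ∧ 1 = 0
t6 = r ∨ t5 = 0 ∨ 0 = 0
So t6 = 0 as required.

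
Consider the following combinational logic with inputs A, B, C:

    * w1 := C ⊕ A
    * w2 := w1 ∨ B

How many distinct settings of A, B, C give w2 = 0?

w2 = w1 ∨ B must be 0, so both w1 = 0 and B = 0.
Enumerating the 8 input combinations, 2 give w2 = 0 and 6 give w2 = 1.

2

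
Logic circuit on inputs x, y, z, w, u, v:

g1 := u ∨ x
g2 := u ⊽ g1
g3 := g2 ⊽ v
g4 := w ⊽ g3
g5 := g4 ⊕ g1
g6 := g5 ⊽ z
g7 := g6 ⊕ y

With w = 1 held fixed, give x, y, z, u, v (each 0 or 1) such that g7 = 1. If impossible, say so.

Check with w = 1 and x=0, y=1, z=1, u=0, v=0:
g1 = u ∨ x = 0 ∨ 0 = 0
g2 = u ⊽ g1 = 0 ⊽ 0 = 1
g3 = g2 ⊽ v = 1 ⊽ 0 = 0
g4 = w ⊽ g3 = 1 ⊽ 0 = 0
g5 = g4 ⊕ g1 = 0 ⊕ 0 = 0
g6 = g5 ⊽ z = 0 ⊽ 1 = 0
g7 = g6 ⊕ y = 0 ⊕ 1 = 1
So g7 = 1.

x=0, y=1, z=1, u=0, v=0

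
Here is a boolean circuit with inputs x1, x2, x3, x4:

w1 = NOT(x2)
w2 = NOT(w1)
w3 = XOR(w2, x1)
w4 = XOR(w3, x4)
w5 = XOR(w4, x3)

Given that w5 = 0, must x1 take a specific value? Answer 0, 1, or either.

Both values of x1 occur among assignments with w5 = 0:
  x1=0: x1=0, x2=0, x3=0, x4=0
  x1=1: x1=1, x2=0, x3=0, x4=1

either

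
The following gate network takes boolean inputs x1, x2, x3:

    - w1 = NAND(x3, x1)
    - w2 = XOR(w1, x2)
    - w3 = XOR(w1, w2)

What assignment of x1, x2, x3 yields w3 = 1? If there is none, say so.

w3 = XOR(w1, w2) must be 1, so w1 and w2 differ.
Check with x1=0 x2=1 x3=0:
w1 = NAND(x3, x1) = NAND(0, 0) = 1
w2 = XOR(w1, x2) = XOR(1, 1) = 0
w3 = XOR(w1, w2) = XOR(1, 0) = 1
So w3 = 1 as required.

x1=0 x2=1 x3=0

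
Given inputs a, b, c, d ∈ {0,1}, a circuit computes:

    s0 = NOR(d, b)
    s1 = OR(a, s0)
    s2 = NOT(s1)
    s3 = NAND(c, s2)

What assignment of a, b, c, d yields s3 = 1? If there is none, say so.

s3 = NAND(c, s2) must be 1, so at least one of c, s2 is 0.
Check with a=1, b=0, c=1, d=0:
s0 = NOR(d, b) = NOR(0, 0) = 1
s1 = OR(a, s0) = OR(1, 1) = 1
s2 = NOT(s1) = NOT 1 = 0
s3 = NAND(c, s2) = NAND(1, 0) = 1
So s3 = 1 as required.

a=1, b=0, c=1, d=0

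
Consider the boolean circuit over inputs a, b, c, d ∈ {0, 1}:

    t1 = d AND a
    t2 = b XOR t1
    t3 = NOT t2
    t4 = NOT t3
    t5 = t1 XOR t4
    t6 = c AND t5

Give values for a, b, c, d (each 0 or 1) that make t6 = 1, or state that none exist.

Check with a=1 b=1 c=1 d=0:
t1 = d AND a = 0 AND 1 = 0
t2 = b XOR t1 = 1 XOR 0 = 1
t3 = NOT t2 = NOT 1 = 0
t4 = NOT t3 = NOT 0 = 1
t5 = t1 XOR t4 = 0 XOR 1 = 1
t6 = c AND t5 = 1 AND 1 = 1
So t6 = 1 as required.

a=1 b=1 c=1 d=0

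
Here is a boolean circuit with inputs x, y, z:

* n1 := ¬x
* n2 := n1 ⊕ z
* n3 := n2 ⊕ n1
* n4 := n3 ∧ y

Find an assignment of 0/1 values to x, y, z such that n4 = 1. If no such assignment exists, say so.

n4 = n3 ∧ y must be 1, so both n3 = 1 and y = 1.
n3 = n2 ⊕ n1 must be 1, so n2 and n1 differ.
Check with x=0 y=1 z=1:
n1 = ¬x = ¬0 = 1
n2 = n1 ⊕ z = 1 ⊕ 1 = 0
n3 = n2 ⊕ n1 = 0 ⊕ 1 = 1
n4 = n3 ∧ y = 1 ∧ 1 = 1
So n4 = 1 as required.

x=0 y=1 z=1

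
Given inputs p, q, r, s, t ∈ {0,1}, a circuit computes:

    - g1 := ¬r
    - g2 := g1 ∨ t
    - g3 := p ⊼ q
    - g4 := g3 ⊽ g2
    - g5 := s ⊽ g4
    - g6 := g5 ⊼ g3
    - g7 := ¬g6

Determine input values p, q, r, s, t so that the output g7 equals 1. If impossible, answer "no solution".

p=1 q=0 r=0 s=0 t=1

Check with p=1 q=0 r=0 s=0 t=1:
g1 = ¬r = ¬0 = 1
g2 = g1 ∨ t = 1 ∨ 1 = 1
g3 = p ⊼ q = 1 ⊼ 0 = 1
g4 = g3 ⊽ g2 = 1 ⊽ 1 = 0
g5 = s ⊽ g4 = 0 ⊽ 0 = 1
g6 = g5 ⊼ g3 = 1 ⊼ 1 = 0
g7 = ¬g6 = ¬0 = 1
So g7 = 1 as required.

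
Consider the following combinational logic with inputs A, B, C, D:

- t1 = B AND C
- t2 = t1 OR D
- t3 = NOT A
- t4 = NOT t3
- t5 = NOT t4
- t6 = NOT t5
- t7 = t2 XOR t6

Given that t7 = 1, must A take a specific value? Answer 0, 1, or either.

Both values of A occur among assignments with t7 = 1:
  A=0: A=0, B=0, C=0, D=1
  A=1: A=1, B=0, C=0, D=0

either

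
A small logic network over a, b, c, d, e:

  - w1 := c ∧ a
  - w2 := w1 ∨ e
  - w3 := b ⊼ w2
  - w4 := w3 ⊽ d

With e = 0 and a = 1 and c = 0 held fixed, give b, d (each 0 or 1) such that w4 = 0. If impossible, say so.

b=0, d=0

w4 = w3 ⊽ d must be 0, so at least one of w3, d is 1.
Check with e = 0 and a = 1 and c = 0 and b=0, d=0:
w1 = c ∧ a = 0 ∧ 1 = 0
w2 = w1 ∨ e = 0 ∨ 0 = 0
w3 = b ⊼ w2 = 0 ⊼ 0 = 1
w4 = w3 ⊽ d = 1 ⊽ 0 = 0
So w4 = 0.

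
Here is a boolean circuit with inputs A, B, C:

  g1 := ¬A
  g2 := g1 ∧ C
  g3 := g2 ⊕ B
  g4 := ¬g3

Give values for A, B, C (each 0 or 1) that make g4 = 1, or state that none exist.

g4 = ¬g3 must be 1, so g3 = 0.
g3 = g2 ⊕ B must be 0, so g2 and B are equal.
Check with A=1, B=0, C=1:
g1 = ¬A = ¬1 = 0
g2 = g1 ∧ C = 0 ∧ 1 = 0
g3 = g2 ⊕ B = 0 ⊕ 0 = 0
g4 = ¬g3 = ¬0 = 1
So g4 = 1 as required.

A=1, B=0, C=1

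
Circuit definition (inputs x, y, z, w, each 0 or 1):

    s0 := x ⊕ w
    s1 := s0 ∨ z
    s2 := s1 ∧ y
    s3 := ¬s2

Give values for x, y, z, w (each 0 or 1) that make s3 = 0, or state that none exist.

x=0, y=1, z=1, w=0

Check with x=0, y=1, z=1, w=0:
s0 = x ⊕ w = 0 ⊕ 0 = 0
s1 = s0 ∨ z = 0 ∨ 1 = 1
s2 = s1 ∧ y = 1 ∧ 1 = 1
s3 = ¬s2 = ¬1 = 0
So s3 = 0 as required.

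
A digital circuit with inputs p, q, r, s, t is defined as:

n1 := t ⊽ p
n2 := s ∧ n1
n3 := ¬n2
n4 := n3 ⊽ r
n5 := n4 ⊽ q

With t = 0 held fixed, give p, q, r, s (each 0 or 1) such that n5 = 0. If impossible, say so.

p=1, q=1, r=1, s=1

Check with t = 0 and p=1, q=1, r=1, s=1:
n1 = t ⊽ p = 0 ⊽ 1 = 0
n2 = s ∧ n1 = 1 ∧ 0 = 0
n3 = ¬n2 = ¬0 = 1
n4 = n3 ⊽ r = 1 ⊽ 1 = 0
n5 = n4 ⊽ q = 0 ⊽ 1 = 0
So n5 = 0.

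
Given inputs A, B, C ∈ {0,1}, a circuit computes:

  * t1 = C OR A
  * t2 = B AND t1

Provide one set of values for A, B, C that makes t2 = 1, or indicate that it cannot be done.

t2 = B AND t1 must be 1, so both B = 1 and t1 = 1.
t1 = C OR A must be 1, so at least one of C, A is 1.
Check with A=0, B=1, C=1:
t1 = C OR A = 1 OR 0 = 1
t2 = B AND t1 = 1 AND 1 = 1
So t2 = 1 as required.

A=0, B=1, C=1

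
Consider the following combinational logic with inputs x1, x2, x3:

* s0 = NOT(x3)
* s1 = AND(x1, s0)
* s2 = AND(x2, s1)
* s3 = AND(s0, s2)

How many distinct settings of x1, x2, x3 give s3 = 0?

s3 = AND(s0, s2) must be 0, so at least one of s0, s2 is 0.
Enumerating the 8 input combinations, 7 give s3 = 0 and 1 give s3 = 1.

7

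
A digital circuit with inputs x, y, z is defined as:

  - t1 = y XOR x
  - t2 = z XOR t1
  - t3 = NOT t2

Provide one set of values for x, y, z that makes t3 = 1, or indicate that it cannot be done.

t3 = NOT t2 must be 1, so t2 = 0.
t2 = z XOR t1 must be 0, so z and t1 are equal.
Check with x=1, y=1, z=0:
t1 = y XOR x = 1 XOR 1 = 0
t2 = z XOR t1 = 0 XOR 0 = 0
t3 = NOT t2 = NOT 0 = 1
So t3 = 1 as required.

x=1, y=1, z=0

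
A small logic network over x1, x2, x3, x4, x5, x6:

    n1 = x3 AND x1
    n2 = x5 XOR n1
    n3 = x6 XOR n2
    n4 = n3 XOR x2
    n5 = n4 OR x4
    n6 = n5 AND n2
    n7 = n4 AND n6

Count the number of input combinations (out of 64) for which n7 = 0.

n7 = n4 AND n6 must be 0, so at least one of n4, n6 is 0.
Enumerating the 64 input combinations, 48 give n7 = 0 and 16 give n7 = 1.

48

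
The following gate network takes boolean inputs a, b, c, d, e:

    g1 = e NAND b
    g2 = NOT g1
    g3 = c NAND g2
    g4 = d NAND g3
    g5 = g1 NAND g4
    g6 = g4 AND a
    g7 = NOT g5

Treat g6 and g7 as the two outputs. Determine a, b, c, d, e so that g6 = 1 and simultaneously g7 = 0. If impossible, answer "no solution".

a=1 b=1 c=1 d=1 e=1

Check with a=1 b=1 c=1 d=1 e=1:
g1 = e NAND b = 1 NAND 1 = 0
g2 = NOT g1 = NOT 0 = 1
g3 = c NAND g2 = 1 NAND 1 = 0
g4 = d NAND g3 = 1 NAND 0 = 1
g5 = g1 NAND g4 = 0 NAND 1 = 1
g6 = g4 AND a = 1 AND 1 = 1
g7 = NOT g5 = NOT 1 = 0
So g6 = 1 and g7 = 0.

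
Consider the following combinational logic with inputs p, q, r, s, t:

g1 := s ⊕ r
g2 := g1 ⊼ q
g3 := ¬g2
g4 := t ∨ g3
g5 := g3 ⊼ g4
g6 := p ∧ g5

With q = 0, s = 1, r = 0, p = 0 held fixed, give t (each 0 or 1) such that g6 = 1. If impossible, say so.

With q = 0, s = 1, r = 0, p = 0 fixed, none of the 2 settings of t give g6 = 1.
For example, with t=1:
g1 = s ⊕ r = 1 ⊕ 0 = 1
g2 = g1 ⊼ q = 1 ⊼ 0 = 1
g3 = ¬g2 = ¬1 = 0
g4 = t ∨ g3 = 1 ∨ 0 = 1
g5 = g3 ⊼ g4 = 0 ⊼ 1 = 1
g6 = p ∧ g5 = 0 ∧ 1 = 0
giving g6 = 0 ≠ 1.

no solution exists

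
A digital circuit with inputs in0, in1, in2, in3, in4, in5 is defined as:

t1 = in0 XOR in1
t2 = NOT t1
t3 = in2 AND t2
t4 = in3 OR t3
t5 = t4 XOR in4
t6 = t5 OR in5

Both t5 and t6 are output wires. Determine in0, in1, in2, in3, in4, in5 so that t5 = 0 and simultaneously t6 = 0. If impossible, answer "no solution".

Check with in0=0, in1=1, in2=1, in3=0, in4=0, in5=0:
t1 = in0 XOR in1 = 0 XOR 1 = 1
t2 = NOT t1 = NOT 1 = 0
t3 = in2 AND t2 = 1 AND 0 = 0
t4 = in3 OR t3 = 0 OR 0 = 0
t5 = t4 XOR in4 = 0 XOR 0 = 0
t6 = t5 OR in5 = 0 OR 0 = 0
So t5 = 0 and t6 = 0.

in0=0, in1=1, in2=1, in3=0, in4=0, in5=0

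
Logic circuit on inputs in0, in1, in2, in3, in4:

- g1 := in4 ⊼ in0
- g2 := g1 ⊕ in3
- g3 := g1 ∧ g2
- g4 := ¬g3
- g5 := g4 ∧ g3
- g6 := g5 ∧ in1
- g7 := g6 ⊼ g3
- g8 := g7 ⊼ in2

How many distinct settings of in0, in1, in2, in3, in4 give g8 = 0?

g8 = g7 ⊼ in2 must be 0, so both g7 = 1 and in2 = 1.
g7 = g6 ⊼ g3 must be 1, so at least one of g6, g3 is 0.
Enumerating the 32 input combinations, 16 give g8 = 0 and 16 give g8 = 1.

16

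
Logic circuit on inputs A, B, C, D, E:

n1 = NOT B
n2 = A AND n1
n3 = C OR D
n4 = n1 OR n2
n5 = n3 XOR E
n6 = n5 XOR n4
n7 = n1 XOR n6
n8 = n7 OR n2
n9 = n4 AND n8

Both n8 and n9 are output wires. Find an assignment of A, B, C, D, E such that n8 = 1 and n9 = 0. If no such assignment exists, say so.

Check with A=0, B=1, C=1, D=1, E=0:
n1 = NOT B = NOT 1 = 0
n2 = A AND n1 = 0 AND 0 = 0
n3 = C OR D = 1 OR 1 = 1
n4 = n1 OR n2 = 0 OR 0 = 0
n5 = n3 XOR E = 1 XOR 0 = 1
n6 = n5 XOR n4 = 1 XOR 0 = 1
n7 = n1 XOR n6 = 0 XOR 1 = 1
n8 = n7 OR n2 = 1 OR 0 = 1
n9 = n4 AND n8 = 0 AND 1 = 0
So n8 = 1 and n9 = 0.

A=0, B=1, C=1, D=1, E=0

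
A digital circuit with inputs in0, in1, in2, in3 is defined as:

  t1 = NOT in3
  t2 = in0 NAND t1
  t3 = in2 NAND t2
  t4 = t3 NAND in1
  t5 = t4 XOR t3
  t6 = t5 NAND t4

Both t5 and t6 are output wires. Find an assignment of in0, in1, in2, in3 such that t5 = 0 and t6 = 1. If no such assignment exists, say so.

in0=1, in1=0, in2=0, in3=1

Check with in0=1, in1=0, in2=0, in3=1:
t1 = NOT in3 = NOT 1 = 0
t2 = in0 NAND t1 = 1 NAND 0 = 1
t3 = in2 NAND t2 = 0 NAND 1 = 1
t4 = t3 NAND in1 = 1 NAND 0 = 1
t5 = t4 XOR t3 = 1 XOR 1 = 0
t6 = t5 NAND t4 = 0 NAND 1 = 1
So t5 = 0 and t6 = 1.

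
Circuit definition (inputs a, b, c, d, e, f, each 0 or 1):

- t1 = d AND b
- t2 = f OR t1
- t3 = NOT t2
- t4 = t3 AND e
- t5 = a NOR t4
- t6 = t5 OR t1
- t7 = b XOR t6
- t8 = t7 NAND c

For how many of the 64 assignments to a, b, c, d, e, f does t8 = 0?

11

t8 = t7 NAND c must be 0, so both t7 = 1 and c = 1.
t7 = b XOR t6 must be 1, so b and t6 differ.
Enumerating the 64 input combinations, 11 give t8 = 0 and 53 give t8 = 1.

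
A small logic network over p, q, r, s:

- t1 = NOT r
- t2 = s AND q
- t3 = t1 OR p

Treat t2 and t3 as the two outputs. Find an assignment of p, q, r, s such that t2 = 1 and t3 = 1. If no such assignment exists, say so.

Check with p=1 q=1 r=1 s=1:
t1 = NOT r = NOT 1 = 0
t2 = s AND q = 1 AND 1 = 1
t3 = t1 OR p = 0 OR 1 = 1
So t2 = 1 and t3 = 1.

p=1 q=1 r=1 s=1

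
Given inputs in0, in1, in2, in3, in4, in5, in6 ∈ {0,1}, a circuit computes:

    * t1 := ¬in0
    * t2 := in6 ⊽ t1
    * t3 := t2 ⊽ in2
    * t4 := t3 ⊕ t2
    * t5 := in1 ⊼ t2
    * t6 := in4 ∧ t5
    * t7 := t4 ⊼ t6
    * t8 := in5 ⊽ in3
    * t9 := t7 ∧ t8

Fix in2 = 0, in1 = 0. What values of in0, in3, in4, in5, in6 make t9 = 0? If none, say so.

t9 = t7 ∧ t8 must be 0, so at least one of t7, t8 is 0.
Check with in2 = 0, in1 = 0 and in0=0, in3=0, in4=0, in5=1, in6=1:
t1 = ¬in0 = ¬0 = 1
t2 = in6 ⊽ t1 = 1 ⊽ 1 = 0
t3 = t2 ⊽ in2 = 0 ⊽ 0 = 1
t4 = t3 ⊕ t2 = 1 ⊕ 0 = 1
t5 = in1 ⊼ t2 = 0 ⊼ 0 = 1
t6 = in4 ∧ t5 = 0 ∧ 1 = 0
t7 = t4 ⊼ t6 = 1 ⊼ 0 = 1
t8 = in5 ⊽ in3 = 1 ⊽ 0 = 0
t9 = t7 ∧ t8 = 1 ∧ 0 = 0
So t9 = 0.

in0=0, in3=0, in4=0, in5=1, in6=1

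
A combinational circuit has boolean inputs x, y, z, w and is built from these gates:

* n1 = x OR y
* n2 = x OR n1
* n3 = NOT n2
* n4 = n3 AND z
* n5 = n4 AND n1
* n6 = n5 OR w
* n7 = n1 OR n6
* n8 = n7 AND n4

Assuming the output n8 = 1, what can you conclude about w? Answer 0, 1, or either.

n8 = n7 AND n4 must be 1, so both n7 = 1 and n4 = 1.
Every assignment with n8 = 1 has w = 1; there are 1 such assignment(s).
  x=0, y=0, z=1, w=1

1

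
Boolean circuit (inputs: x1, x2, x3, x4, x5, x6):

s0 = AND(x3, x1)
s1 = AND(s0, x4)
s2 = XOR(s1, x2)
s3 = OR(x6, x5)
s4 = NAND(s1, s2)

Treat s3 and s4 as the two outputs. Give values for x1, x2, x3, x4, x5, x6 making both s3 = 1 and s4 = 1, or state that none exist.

Check with x1=1 x2=0 x3=0 x4=0 x5=1 x6=0:
s0 = AND(x3, x1) = AND(0, 1) = 0
s1 = AND(s0, x4) = AND(0, 0) = 0
s2 = XOR(s1, x2) = XOR(0, 0) = 0
s3 = OR(x6, x5) = OR(0, 1) = 1
s4 = NAND(s1, s2) = NAND(0, 0) = 1
So s3 = 1 and s4 = 1.

x1=1 x2=0 x3=0 x4=0 x5=1 x6=0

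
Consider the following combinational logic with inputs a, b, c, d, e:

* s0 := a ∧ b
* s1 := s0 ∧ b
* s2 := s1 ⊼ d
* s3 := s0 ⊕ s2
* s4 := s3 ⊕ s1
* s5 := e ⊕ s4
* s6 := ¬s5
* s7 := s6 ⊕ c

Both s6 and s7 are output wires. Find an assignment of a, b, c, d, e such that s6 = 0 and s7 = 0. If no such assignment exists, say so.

Check with a=1, b=1, c=0, d=1, e=1:
s0 = a ∧ b = 1 ∧ 1 = 1
s1 = s0 ∧ b = 1 ∧ 1 = 1
s2 = s1 ⊼ d = 1 ⊼ 1 = 0
s3 = s0 ⊕ s2 = 1 ⊕ 0 = 1
s4 = s3 ⊕ s1 = 1 ⊕ 1 = 0
s5 = e ⊕ s4 = 1 ⊕ 0 = 1
s6 = ¬s5 = ¬1 = 0
s7 = s6 ⊕ c = 0 ⊕ 0 = 0
So s6 = 0 and s7 = 0.

a=1, b=1, c=0, d=1, e=1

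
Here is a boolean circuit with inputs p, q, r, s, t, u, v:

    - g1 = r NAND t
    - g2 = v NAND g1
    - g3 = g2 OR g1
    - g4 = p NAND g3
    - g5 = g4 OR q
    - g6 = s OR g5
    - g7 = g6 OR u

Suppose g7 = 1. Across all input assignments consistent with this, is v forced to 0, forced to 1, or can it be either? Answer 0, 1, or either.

Both values of v occur among assignments with g7 = 1:
  v=0: p=0, q=0, r=0, s=0, t=0, u=0, v=0
  v=1: p=0, q=0, r=0, s=0, t=0, u=0, v=1

either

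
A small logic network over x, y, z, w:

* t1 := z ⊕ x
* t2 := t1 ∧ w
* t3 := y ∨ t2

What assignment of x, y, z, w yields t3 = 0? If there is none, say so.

t3 = y ∨ t2 must be 0, so both y = 0 and t2 = 0.
Check with x=0, y=0, z=1, w=0:
t1 = z ⊕ x = 1 ⊕ 0 = 1
t2 = t1 ∧ w = 1 ∧ 0 = 0
t3 = y ∨ t2 = 0 ∨ 0 = 0
So t3 = 0 as required.

x=0, y=0, z=1, w=0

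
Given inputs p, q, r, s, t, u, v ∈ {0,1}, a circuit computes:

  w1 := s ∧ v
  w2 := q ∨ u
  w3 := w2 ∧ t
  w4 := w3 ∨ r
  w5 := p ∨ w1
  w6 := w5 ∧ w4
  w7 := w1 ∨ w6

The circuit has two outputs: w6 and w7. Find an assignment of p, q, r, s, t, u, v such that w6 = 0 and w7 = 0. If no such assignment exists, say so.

p=0, q=0, r=0, s=1, t=1, u=1, v=0

Check with p=0, q=0, r=0, s=1, t=1, u=1, v=0:
w1 = s ∧ v = 1 ∧ 0 = 0
w2 = q ∨ u = 0 ∨ 1 = 1
w3 = w2 ∧ t = 1 ∧ 1 = 1
w4 = w3 ∨ r = 1 ∨ 0 = 1
w5 = p ∨ w1 = 0 ∨ 0 = 0
w6 = w5 ∧ w4 = 0 ∧ 1 = 0
w7 = w1 ∨ w6 = 0 ∨ 0 = 0
So w6 = 0 and w7 = 0.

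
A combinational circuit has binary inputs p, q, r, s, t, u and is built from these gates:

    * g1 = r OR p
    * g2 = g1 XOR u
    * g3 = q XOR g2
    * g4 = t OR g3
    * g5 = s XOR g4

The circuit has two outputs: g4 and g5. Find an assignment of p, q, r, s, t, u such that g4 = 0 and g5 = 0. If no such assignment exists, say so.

Check with p=1, q=1, r=1, s=0, t=0, u=0:
g1 = r OR p = 1 OR 1 = 1
g2 = g1 XOR u = 1 XOR 0 = 1
g3 = q XOR g2 = 1 XOR 1 = 0
g4 = t OR g3 = 0 OR 0 = 0
g5 = s XOR g4 = 0 XOR 0 = 0
So g4 = 0 and g5 = 0.

p=1, q=1, r=1, s=0, t=0, u=0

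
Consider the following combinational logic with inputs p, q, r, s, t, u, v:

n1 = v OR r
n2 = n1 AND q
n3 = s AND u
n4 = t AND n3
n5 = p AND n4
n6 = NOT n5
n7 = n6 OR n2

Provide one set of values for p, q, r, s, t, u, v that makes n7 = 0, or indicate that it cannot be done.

Check with p=1, q=0, r=1, s=1, t=1, u=1, v=0:
n1 = v OR r = 0 OR 1 = 1
n2 = n1 AND q = 1 AND 0 = 0
n3 = s AND u = 1 AND 1 = 1
n4 = t AND n3 = 1 AND 1 = 1
n5 = p AND n4 = 1 AND 1 = 1
n6 = NOT n5 = NOT 1 = 0
n7 = n6 OR n2 = 0 OR 0 = 0
So n7 = 0 as required.

p=1, q=0, r=1, s=1, t=1, u=1, v=0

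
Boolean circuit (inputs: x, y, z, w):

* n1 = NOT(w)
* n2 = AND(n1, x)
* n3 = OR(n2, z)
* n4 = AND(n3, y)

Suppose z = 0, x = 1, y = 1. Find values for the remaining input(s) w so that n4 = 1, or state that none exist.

w=0

Check with z = 0, x = 1, y = 1 and w=0:
n1 = NOT(w) = NOT 0 = 1
n2 = AND(n1, x) = AND(1, 1) = 1
n3 = OR(n2, z) = OR(1, 0) = 1
n4 = AND(n3, y) = AND(1, 1) = 1
So n4 = 1.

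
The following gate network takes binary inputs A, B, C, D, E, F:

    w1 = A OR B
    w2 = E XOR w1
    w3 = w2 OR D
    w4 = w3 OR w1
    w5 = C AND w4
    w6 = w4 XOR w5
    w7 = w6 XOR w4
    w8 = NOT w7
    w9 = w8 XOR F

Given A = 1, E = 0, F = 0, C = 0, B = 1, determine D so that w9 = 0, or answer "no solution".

With A = 1, E = 0, F = 0, C = 0, B = 1 fixed, none of the 2 settings of D give w9 = 0.
For example, with D=1:
w1 = A OR B = 1 OR 1 = 1
w2 = E XOR w1 = 0 XOR 1 = 1
w3 = w2 OR D = 1 OR 1 = 1
w4 = w3 OR w1 = 1 OR 1 = 1
w5 = C AND w4 = 0 AND 1 = 0
w6 = w4 XOR w5 = 1 XOR 0 = 1
w7 = w6 XOR w4 = 1 XOR 1 = 0
w8 = NOT w7 = NOT 0 = 1
w9 = w8 XOR F = 1 XOR 0 = 1
giving w9 = 1 ≠ 0.

no solution exists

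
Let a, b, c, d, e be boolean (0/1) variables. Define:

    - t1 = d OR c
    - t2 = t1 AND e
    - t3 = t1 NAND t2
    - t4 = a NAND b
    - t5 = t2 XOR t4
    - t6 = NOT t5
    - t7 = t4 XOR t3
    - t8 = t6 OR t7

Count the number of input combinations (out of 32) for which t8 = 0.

t8 = t6 OR t7 must be 0, so both t6 = 0 and t7 = 0.
t6 = NOT t5 must be 0, so t5 = 1.
Enumerating the 32 input combinations, 18 give t8 = 0 and 14 give t8 = 1.

18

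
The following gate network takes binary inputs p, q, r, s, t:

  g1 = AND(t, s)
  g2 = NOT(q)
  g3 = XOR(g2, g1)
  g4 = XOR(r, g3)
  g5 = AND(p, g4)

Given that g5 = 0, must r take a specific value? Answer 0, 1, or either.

either

Both values of r occur among assignments with g5 = 0:
  r=0: p=0, q=0, r=0, s=0, t=0
  r=1: p=0, q=0, r=1, s=0, t=0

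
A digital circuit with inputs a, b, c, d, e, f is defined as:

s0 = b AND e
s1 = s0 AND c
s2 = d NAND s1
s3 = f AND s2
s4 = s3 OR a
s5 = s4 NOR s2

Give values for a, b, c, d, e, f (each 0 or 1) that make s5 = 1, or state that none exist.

s5 = s4 NOR s2 must be 1, so both s4 = 0 and s2 = 0.
Check with a=0, b=1, c=1, d=1, e=1, f=1:
s0 = b AND e = 1 AND 1 = 1
s1 = s0 AND c = 1 AND 1 = 1
s2 = d NAND s1 = 1 NAND 1 = 0
s3 = f AND s2 = 1 AND 0 = 0
s4 = s3 OR a = 0 OR 0 = 0
s5 = s4 NOR s2 = 0 NOR 0 = 1
So s5 = 1 as required.

a=0, b=1, c=1, d=1, e=1, f=1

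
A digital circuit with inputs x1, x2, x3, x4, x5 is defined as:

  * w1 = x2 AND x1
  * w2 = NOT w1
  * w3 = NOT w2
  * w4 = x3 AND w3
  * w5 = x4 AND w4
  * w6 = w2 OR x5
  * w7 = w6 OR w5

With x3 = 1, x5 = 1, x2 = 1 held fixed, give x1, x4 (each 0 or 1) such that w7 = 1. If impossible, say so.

x1=1, x4=1

w7 = w6 OR w5 must be 1, so at least one of w6, w5 is 1.
Check with x3 = 1, x5 = 1, x2 = 1 and x1=1, x4=1:
w1 = x2 AND x1 = 1 AND 1 = 1
w2 = NOT w1 = NOT 1 = 0
w3 = NOT w2 = NOT 0 = 1
w4 = x3 AND w3 = 1 AND 1 = 1
w5 = x4 AND w4 = 1 AND 1 = 1
w6 = w2 OR x5 = 0 OR 1 = 1
w7 = w6 OR w5 = 1 OR 1 = 1
So w7 = 1.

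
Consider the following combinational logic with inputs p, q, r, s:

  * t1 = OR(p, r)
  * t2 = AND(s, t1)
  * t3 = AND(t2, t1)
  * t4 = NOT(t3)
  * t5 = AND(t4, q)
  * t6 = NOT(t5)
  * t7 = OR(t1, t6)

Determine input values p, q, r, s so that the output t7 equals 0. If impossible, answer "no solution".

Check with p=0, q=1, r=0, s=0:
t1 = OR(p, r) = OR(0, 0) = 0
t2 = AND(s, t1) = AND(0, 0) = 0
t3 = AND(t2, t1) = AND(0, 0) = 0
t4 = NOT(t3) = NOT 0 = 1
t5 = AND(t4, q) = AND(1, 1) = 1
t6 = NOT(t5) = NOT 1 = 0
t7 = OR(t1, t6) = OR(0, 0) = 0
So t7 = 0 as required.

p=0, q=1, r=0, s=0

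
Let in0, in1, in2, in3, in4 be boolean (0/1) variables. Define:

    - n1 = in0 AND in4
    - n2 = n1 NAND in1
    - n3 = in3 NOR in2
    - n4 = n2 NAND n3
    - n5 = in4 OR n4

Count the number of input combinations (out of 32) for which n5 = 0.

4

n5 = in4 OR n4 must be 0, so both in4 = 0 and n4 = 0.
Enumerating the 32 input combinations, 4 give n5 = 0 and 28 give n5 = 1.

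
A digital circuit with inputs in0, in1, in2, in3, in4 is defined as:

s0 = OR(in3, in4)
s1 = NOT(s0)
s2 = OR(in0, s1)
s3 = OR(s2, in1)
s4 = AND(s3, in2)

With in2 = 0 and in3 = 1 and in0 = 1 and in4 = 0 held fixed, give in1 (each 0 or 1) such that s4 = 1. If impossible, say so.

With in2 = 0 and in3 = 1 and in0 = 1 and in4 = 0 fixed, none of the 2 settings of in1 give s4 = 1.
For example, with in1=1:
s0 = OR(in3, in4) = OR(1, 0) = 1
s1 = NOT(s0) = NOT 1 = 0
s2 = OR(in0, s1) = OR(1, 0) = 1
s3 = OR(s2, in1) = OR(1, 1) = 1
s4 = AND(s3, in2) = AND(1, 0) = 0
giving s4 = 0 ≠ 1.

no solution exists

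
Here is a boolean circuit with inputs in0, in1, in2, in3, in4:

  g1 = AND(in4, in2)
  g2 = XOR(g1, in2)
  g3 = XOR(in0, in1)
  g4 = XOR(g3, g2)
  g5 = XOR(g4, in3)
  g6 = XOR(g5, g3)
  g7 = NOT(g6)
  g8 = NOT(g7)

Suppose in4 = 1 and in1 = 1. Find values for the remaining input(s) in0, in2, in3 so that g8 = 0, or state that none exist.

in0=1, in2=1, in3=0

Check with in4 = 1 and in1 = 1 and in0=1, in2=1, in3=0:
g1 = AND(in4, in2) = AND(1, 1) = 1
g2 = XOR(g1, in2) = XOR(1, 1) = 0
g3 = XOR(in0, in1) = XOR(1, 1) = 0
g4 = XOR(g3, g2) = XOR(0, 0) = 0
g5 = XOR(g4, in3) = XOR(0, 0) = 0
g6 = XOR(g5, g3) = XOR(0, 0) = 0
g7 = NOT(g6) = NOT 0 = 1
g8 = NOT(g7) = NOT 1 = 0
So g8 = 0.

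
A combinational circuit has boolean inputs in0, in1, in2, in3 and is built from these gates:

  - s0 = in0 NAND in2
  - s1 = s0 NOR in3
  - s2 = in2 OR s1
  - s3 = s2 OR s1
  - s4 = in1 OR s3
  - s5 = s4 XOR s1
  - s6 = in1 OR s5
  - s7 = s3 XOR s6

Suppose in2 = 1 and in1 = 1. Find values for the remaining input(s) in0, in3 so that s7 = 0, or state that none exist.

in0=0, in3=0

s7 = s3 XOR s6 must be 0, so s3 and s6 are equal.
Check with in2 = 1 and in1 = 1 and in0=0, in3=0:
s0 = in0 NAND in2 = 0 NAND 1 = 1
s1 = s0 NOR in3 = 1 NOR 0 = 0
s2 = in2 OR s1 = 1 OR 0 = 1
s3 = s2 OR s1 = 1 OR 0 = 1
s4 = in1 OR s3 = 1 OR 1 = 1
s5 = s4 XOR s1 = 1 XOR 0 = 1
s6 = in1 OR s5 = 1 OR 1 = 1
s7 = s3 XOR s6 = 1 XOR 1 = 0
So s7 = 0.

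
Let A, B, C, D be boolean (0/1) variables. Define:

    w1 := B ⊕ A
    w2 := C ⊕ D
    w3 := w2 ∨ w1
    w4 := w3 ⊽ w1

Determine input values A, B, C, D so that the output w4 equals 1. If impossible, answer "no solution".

A=1, B=1, C=0, D=0

w4 = w3 ⊽ w1 must be 1, so both w3 = 0 and w1 = 0.
w3 = w2 ∨ w1 must be 0, so both w2 = 0 and w1 = 0.
Check with A=1, B=1, C=0, D=0:
w1 = B ⊕ A = 1 ⊕ 1 = 0
w2 = C ⊕ D = 0 ⊕ 0 = 0
w3 = w2 ∨ w1 = 0 ∨ 0 = 0
w4 = w3 ⊽ w1 = 0 ⊽ 0 = 1
So w4 = 1 as required.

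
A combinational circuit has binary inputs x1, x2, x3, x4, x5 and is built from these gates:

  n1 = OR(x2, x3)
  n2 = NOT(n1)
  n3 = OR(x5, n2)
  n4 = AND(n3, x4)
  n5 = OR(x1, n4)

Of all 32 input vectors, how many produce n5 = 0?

11

n5 = OR(x1, n4) must be 0, so both x1 = 0 and n4 = 0.
Enumerating the 32 input combinations, 11 give n5 = 0 and 21 give n5 = 1.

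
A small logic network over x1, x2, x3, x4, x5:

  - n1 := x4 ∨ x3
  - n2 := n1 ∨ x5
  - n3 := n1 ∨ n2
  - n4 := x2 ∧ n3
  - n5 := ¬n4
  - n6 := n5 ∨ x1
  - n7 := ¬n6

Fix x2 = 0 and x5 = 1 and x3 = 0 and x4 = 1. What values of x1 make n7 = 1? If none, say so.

no solution exists

With x2 = 0 and x5 = 1 and x3 = 0 and x4 = 1 fixed, none of the 2 settings of x1 give n7 = 1.
For example, with x1=0:
n1 = x4 ∨ x3 = 1 ∨ 0 = 1
n2 = n1 ∨ x5 = 1 ∨ 1 = 1
n3 = n1 ∨ n2 = 1 ∨ 1 = 1
n4 = x2 ∧ n3 = 0 ∧ 1 = 0
n5 = ¬n4 = ¬0 = 1
n6 = n5 ∨ x1 = 1 ∨ 0 = 1
n7 = ¬n6 = ¬1 = 0
giving n7 = 0 ≠ 1.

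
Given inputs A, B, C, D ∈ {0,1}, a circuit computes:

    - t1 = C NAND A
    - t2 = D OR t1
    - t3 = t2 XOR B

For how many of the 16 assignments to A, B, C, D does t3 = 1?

t3 = t2 XOR B must be 1, so t2 and B differ.
Enumerating the 16 input combinations, 8 give t3 = 1 and 8 give t3 = 0.

8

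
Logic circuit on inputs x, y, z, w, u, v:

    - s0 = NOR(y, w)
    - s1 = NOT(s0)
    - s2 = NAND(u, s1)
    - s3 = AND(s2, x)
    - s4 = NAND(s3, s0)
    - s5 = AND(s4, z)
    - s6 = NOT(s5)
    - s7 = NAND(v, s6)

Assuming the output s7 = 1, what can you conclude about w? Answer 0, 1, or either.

Both values of w occur among assignments with s7 = 1:
  w=0: x=0, y=0, z=0, w=0, u=0, v=0
  w=1: x=0, y=0, z=0, w=1, u=0, v=0

either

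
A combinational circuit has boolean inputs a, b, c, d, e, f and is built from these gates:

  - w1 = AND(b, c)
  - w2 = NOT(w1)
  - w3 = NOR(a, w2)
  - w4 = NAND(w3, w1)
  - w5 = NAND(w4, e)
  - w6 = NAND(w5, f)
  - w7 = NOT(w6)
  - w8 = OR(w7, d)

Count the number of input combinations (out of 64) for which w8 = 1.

41

w8 = OR(w7, d) must be 1, so at least one of w7, d is 1.
Enumerating the 64 input combinations, 41 give w8 = 1 and 23 give w8 = 0.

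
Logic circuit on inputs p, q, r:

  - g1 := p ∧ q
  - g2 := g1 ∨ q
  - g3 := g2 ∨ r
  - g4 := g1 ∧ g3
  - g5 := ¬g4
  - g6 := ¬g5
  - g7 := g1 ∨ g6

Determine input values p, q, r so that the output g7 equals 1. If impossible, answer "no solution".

g7 = g1 ∨ g6 must be 1, so at least one of g1, g6 is 1.
Check with p=1 q=1 r=1:
g1 = p ∧ q = 1 ∧ 1 = 1
g2 = g1 ∨ q = 1 ∨ 1 = 1
g3 = g2 ∨ r = 1 ∨ 1 = 1
g4 = g1 ∧ g3 = 1 ∧ 1 = 1
g5 = ¬g4 = ¬1 = 0
g6 = ¬g5 = ¬0 = 1
g7 = g1 ∨ g6 = 1 ∨ 1 = 1
So g7 = 1 as required.

p=1 q=1 r=1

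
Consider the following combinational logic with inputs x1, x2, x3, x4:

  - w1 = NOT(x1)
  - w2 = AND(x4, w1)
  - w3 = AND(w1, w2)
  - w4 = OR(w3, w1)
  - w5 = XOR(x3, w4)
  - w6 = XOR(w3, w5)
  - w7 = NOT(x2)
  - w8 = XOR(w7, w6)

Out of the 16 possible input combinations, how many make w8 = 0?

8

w8 = XOR(w7, w6) must be 0, so w7 and w6 are equal.
Enumerating the 16 input combinations, 8 give w8 = 0 and 8 give w8 = 1.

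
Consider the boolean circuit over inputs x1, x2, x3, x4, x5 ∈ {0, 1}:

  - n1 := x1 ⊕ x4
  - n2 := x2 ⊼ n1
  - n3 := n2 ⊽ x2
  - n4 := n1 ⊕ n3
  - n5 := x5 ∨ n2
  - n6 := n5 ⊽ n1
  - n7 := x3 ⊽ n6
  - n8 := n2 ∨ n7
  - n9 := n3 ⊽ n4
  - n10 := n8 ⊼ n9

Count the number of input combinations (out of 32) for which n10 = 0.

n10 = n8 ⊼ n9 must be 0, so both n8 = 1 and n9 = 1.
Enumerating the 32 input combinations, 16 give n10 = 0 and 16 give n10 = 1.

16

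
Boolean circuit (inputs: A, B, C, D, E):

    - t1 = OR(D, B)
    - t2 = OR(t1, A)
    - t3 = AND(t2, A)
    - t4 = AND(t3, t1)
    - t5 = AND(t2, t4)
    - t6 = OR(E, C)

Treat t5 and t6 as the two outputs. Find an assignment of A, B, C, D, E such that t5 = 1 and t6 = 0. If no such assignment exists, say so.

Check with A=1, B=0, C=0, D=1, E=0:
t1 = OR(D, B) = OR(1, 0) = 1
t2 = OR(t1, A) = OR(1, 1) = 1
t3 = AND(t2, A) = AND(1, 1) = 1
t4 = AND(t3, t1) = AND(1, 1) = 1
t5 = AND(t2, t4) = AND(1, 1) = 1
t6 = OR(E, C) = OR(0, 0) = 0
So t5 = 1 and t6 = 0.

A=1, B=0, C=0, D=1, E=0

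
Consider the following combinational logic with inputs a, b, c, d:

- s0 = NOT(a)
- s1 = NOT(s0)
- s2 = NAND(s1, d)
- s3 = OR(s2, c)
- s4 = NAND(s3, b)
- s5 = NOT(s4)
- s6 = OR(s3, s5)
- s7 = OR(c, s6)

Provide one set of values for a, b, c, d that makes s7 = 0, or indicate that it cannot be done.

a=1 b=1 c=0 d=1

s7 = OR(c, s6) must be 0, so both c = 0 and s6 = 0.
s6 = OR(s3, s5) must be 0, so both s3 = 0 and s5 = 0.
s3 = OR(s2, c) must be 0, so both s2 = 0 and c = 0.
Check with a=1 b=1 c=0 d=1:
s0 = NOT(a) = NOT 1 = 0
s1 = NOT(s0) = NOT 0 = 1
s2 = NAND(s1, d) = NAND(1, 1) = 0
s3 = OR(s2, c) = OR(0, 0) = 0
s4 = NAND(s3, b) = NAND(0, 1) = 1
s5 = NOT(s4) = NOT 1 = 0
s6 = OR(s3, s5) = OR(0, 0) = 0
s7 = OR(c, s6) = OR(0, 0) = 0
So s7 = 0 as required.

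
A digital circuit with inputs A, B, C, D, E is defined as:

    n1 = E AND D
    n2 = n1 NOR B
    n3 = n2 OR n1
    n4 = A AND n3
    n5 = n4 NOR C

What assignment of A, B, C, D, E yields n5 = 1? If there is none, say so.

A=1, B=1, C=0, D=1, E=0

Check with A=1, B=1, C=0, D=1, E=0:
n1 = E AND D = 0 AND 1 = 0
n2 = n1 NOR B = 0 NOR 1 = 0
n3 = n2 OR n1 = 0 OR 0 = 0
n4 = A AND n3 = 1 AND 0 = 0
n5 = n4 NOR C = 0 NOR 0 = 1
So n5 = 1 as required.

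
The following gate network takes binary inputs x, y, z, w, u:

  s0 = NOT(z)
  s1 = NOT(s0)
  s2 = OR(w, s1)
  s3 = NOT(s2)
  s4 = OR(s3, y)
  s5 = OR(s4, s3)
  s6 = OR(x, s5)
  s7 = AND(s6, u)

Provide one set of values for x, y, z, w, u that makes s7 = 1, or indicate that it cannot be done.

x=0, y=0, z=0, w=0, u=1

s7 = AND(s6, u) must be 1, so both s6 = 1 and u = 1.
s6 = OR(x, s5) must be 1, so at least one of x, s5 is 1.
Check with x=0, y=0, z=0, w=0, u=1:
s0 = NOT(z) = NOT 0 = 1
s1 = NOT(s0) = NOT 1 = 0
s2 = OR(w, s1) = OR(0, 0) = 0
s3 = NOT(s2) = NOT 0 = 1
s4 = OR(s3, y) = OR(1, 0) = 1
s5 = OR(s4, s3) = OR(1, 1) = 1
s6 = OR(x, s5) = OR(0, 1) = 1
s7 = AND(s6, u) = AND(1, 1) = 1
So s7 = 1 as required.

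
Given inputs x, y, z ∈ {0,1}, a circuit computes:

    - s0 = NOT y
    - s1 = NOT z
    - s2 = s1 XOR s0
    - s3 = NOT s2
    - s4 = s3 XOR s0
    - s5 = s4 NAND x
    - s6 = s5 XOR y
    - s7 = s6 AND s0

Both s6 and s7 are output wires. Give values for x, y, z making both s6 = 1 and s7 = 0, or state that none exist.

Check with x=1, y=1, z=1:
s0 = NOT y = NOT 1 = 0
s1 = NOT z = NOT 1 = 0
s2 = s1 XOR s0 = 0 XOR 0 = 0
s3 = NOT s2 = NOT 0 = 1
s4 = s3 XOR s0 = 1 XOR 0 = 1
s5 = s4 NAND x = 1 NAND 1 = 0
s6 = s5 XOR y = 0 XOR 1 = 1
s7 = s6 AND s0 = 1 AND 0 = 0
So s6 = 1 and s7 = 0.

x=1, y=1, z=1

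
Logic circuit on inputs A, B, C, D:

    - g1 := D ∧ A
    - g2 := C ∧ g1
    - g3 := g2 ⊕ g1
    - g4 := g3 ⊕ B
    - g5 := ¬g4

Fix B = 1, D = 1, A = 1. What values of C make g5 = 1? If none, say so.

Check with B = 1, D = 1, A = 1 and C=0:
g1 = D ∧ A = 1 ∧ 1 = 1
g2 = C ∧ g1 = 0 ∧ 1 = 0
g3 = g2 ⊕ g1 = 0 ⊕ 1 = 1
g4 = g3 ⊕ B = 1 ⊕ 1 = 0
g5 = ¬g4 = ¬0 = 1
So g5 = 1.

C=0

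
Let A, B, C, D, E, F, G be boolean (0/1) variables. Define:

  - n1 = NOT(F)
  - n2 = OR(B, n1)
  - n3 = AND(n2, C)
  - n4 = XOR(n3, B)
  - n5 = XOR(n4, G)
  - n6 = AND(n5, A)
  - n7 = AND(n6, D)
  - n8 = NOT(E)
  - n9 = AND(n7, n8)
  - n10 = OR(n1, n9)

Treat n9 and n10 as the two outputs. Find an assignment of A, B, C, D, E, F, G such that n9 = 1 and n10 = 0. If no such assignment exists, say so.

no solution exists

Across all 128 input combinations, none give both n9 = 1 and n10 = 0.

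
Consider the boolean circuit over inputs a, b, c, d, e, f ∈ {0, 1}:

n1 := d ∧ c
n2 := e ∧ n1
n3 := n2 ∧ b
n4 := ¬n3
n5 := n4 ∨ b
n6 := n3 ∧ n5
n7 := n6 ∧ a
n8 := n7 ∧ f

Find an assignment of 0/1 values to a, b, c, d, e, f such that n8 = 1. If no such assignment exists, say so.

a=1 b=1 c=1 d=1 e=1 f=1

Check with a=1 b=1 c=1 d=1 e=1 f=1:
n1 = d ∧ c = 1 ∧ 1 = 1
n2 = e ∧ n1 = 1 ∧ 1 = 1
n3 = n2 ∧ b = 1 ∧ 1 = 1
n4 = ¬n3 = ¬1 = 0
n5 = n4 ∨ b = 0 ∨ 1 = 1
n6 = n3 ∧ n5 = 1 ∧ 1 = 1
n7 = n6 ∧ a = 1 ∧ 1 = 1
n8 = n7 ∧ f = 1 ∧ 1 = 1
So n8 = 1 as required.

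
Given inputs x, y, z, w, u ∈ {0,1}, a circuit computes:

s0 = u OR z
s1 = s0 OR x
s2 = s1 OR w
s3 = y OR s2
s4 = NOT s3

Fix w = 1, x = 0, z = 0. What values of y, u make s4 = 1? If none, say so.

With w = 1, x = 0, z = 0 fixed, none of the 4 settings of y, u give s4 = 1.
For example, with y=0, u=0:
s0 = u OR z = 0 OR 0 = 0
s1 = s0 OR x = 0 OR 0 = 0
s2 = s1 OR w = 0 OR 1 = 1
s3 = y OR s2 = 0 OR 1 = 1
s4 = NOT s3 = NOT 1 = 0
giving s4 = 0 ≠ 1.

no solution exists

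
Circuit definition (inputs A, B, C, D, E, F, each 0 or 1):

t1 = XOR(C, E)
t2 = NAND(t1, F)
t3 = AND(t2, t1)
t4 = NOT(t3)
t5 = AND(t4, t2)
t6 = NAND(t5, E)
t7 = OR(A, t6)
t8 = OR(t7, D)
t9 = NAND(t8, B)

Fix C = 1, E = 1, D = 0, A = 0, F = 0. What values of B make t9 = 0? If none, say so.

With C = 1, E = 1, D = 0, A = 0, F = 0 fixed, none of the 2 settings of B give t9 = 0.
For example, with B=1:
t1 = XOR(C, E) = XOR(1, 1) = 0
t2 = NAND(t1, F) = NAND(0, 0) = 1
t3 = AND(t2, t1) = AND(1, 0) = 0
t4 = NOT(t3) = NOT 0 = 1
t5 = AND(t4, t2) = AND(1, 1) = 1
t6 = NAND(t5, E) = NAND(1, 1) = 0
t7 = OR(A, t6) = OR(0, 0) = 0
t8 = OR(t7, D) = OR(0, 0) = 0
t9 = NAND(t8, B) = NAND(0, 1) = 1
giving t9 = 1 ≠ 0.

no solution exists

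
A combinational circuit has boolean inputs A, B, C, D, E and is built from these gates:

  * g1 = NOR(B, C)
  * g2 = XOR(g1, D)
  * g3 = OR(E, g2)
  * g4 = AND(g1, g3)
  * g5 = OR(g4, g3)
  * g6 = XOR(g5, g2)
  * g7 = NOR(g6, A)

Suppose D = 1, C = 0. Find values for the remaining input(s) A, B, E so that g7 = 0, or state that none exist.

A=0 B=0 E=1

g7 = NOR(g6, A) must be 0, so at least one of g6, A is 1.
Check with D = 1, C = 0 and A=0, B=0, E=1:
g1 = NOR(B, C) = NOR(0, 0) = 1
g2 = XOR(g1, D) = XOR(1, 1) = 0
g3 = OR(E, g2) = OR(1, 0) = 1
g4 = AND(g1, g3) = AND(1, 1) = 1
g5 = OR(g4, g3) = OR(1, 1) = 1
g6 = XOR(g5, g2) = XOR(1, 0) = 1
g7 = NOR(g6, A) = NOR(1, 0) = 0
So g7 = 0.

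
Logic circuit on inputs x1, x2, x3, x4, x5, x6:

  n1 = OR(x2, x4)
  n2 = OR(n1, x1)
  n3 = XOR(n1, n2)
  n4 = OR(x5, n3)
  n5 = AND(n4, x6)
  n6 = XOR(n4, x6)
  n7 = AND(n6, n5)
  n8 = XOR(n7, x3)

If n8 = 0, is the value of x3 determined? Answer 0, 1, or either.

0

n8 = XOR(n7, x3) must be 0, so n7 and x3 are equal.
Every assignment with n8 = 0 has x3 = 0; there are 32 such assignment(s).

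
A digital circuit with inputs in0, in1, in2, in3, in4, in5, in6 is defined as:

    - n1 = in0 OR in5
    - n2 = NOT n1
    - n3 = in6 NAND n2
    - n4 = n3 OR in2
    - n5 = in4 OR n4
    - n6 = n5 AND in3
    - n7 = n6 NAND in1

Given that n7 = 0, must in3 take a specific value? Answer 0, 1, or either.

1

n7 = n6 NAND in1 must be 0, so both n6 = 1 and in1 = 1.
n6 = n5 AND in3 must be 1, so both n5 = 1 and in3 = 1.
Every assignment with n7 = 0 has in3 = 1; there are 31 such assignment(s).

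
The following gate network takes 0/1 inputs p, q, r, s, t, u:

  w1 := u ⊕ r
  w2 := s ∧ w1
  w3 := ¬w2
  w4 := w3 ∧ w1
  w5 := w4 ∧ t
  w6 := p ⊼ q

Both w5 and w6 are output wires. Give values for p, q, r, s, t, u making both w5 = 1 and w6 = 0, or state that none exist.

Check with p=1, q=1, r=1, s=0, t=1, u=0:
w1 = u ⊕ r = 0 ⊕ 1 = 1
w2 = s ∧ w1 = 0 ∧ 1 = 0
w3 = ¬w2 = ¬0 = 1
w4 = w3 ∧ w1 = 1 ∧ 1 = 1
w5 = w4 ∧ t = 1 ∧ 1 = 1
w6 = p ⊼ q = 1 ⊼ 1 = 0
So w5 = 1 and w6 = 0.

p=1, q=1, r=1, s=0, t=1, u=0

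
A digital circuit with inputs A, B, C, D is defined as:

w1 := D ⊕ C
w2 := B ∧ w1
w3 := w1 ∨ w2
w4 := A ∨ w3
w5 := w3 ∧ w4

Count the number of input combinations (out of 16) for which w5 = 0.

w5 = w3 ∧ w4 must be 0, so at least one of w3, w4 is 0.
Enumerating the 16 input combinations, 8 give w5 = 0 and 8 give w5 = 1.

8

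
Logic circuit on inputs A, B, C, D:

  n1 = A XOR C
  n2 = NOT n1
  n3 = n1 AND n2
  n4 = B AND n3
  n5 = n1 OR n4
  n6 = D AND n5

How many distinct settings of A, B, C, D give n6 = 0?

12

n6 = D AND n5 must be 0, so at least one of D, n5 is 0.
Enumerating the 16 input combinations, 12 give n6 = 0 and 4 give n6 = 1.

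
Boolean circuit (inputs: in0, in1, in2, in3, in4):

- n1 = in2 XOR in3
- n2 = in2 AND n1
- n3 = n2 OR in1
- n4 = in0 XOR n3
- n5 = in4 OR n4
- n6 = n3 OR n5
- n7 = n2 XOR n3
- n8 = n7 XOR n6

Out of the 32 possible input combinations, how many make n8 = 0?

15

n8 = n7 XOR n6 must be 0, so n7 and n6 are equal.
Enumerating the 32 input combinations, 15 give n8 = 0 and 17 give n8 = 1.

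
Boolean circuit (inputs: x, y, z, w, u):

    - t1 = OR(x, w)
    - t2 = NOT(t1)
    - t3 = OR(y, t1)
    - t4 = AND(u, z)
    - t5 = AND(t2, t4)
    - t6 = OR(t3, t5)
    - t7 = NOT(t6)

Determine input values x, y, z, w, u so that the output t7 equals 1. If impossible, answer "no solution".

x=0, y=0, z=1, w=0, u=0

t7 = NOT(t6) must be 1, so t6 = 0.
Check with x=0, y=0, z=1, w=0, u=0:
t1 = OR(x, w) = OR(0, 0) = 0
t2 = NOT(t1) = NOT 0 = 1
t3 = OR(y, t1) = OR(0, 0) = 0
t4 = AND(u, z) = AND(0, 1) = 0
t5 = AND(t2, t4) = AND(1, 0) = 0
t6 = OR(t3, t5) = OR(0, 0) = 0
t7 = NOT(t6) = NOT 0 = 1
So t7 = 1 as required.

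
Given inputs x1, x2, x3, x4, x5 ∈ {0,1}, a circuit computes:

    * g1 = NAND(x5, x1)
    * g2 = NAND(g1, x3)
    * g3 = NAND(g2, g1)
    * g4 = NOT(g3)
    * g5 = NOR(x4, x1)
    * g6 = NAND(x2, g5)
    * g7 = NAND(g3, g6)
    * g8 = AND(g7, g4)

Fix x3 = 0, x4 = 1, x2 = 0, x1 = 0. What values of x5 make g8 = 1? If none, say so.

Check with x3 = 0, x4 = 1, x2 = 0, x1 = 0 and x5=0:
g1 = NAND(x5, x1) = NAND(0, 0) = 1
g2 = NAND(g1, x3) = NAND(1, 0) = 1
g3 = NAND(g2, g1) = NAND(1, 1) = 0
g4 = NOT(g3) = NOT 0 = 1
g5 = NOR(x4, x1) = NOR(1, 0) = 0
g6 = NAND(x2, g5) = NAND(0, 0) = 1
g7 = NAND(g3, g6) = NAND(0, 1) = 1
g8 = AND(g7, g4) = AND(1, 1) = 1
So g8 = 1.

x5=0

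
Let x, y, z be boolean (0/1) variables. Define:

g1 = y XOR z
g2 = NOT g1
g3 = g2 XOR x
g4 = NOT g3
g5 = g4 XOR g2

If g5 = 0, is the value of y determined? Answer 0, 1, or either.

Both values of y occur among assignments with g5 = 0:
  y=0: x=1, y=0, z=0
  y=1: x=1, y=1, z=0

either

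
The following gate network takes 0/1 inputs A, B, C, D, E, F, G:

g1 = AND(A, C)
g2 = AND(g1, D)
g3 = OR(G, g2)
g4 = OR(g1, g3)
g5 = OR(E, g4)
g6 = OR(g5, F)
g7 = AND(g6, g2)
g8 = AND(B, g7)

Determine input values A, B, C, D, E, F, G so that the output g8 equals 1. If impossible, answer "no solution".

A=1, B=1, C=1, D=1, E=0, F=1, G=1

g8 = AND(B, g7) must be 1, so both B = 1 and g7 = 1.
Check with A=1, B=1, C=1, D=1, E=0, F=1, G=1:
g1 = AND(A, C) = AND(1, 1) = 1
g2 = AND(g1, D) = AND(1, 1) = 1
g3 = OR(G, g2) = OR(1, 1) = 1
g4 = OR(g1, g3) = OR(1, 1) = 1
g5 = OR(E, g4) = OR(0, 1) = 1
g6 = OR(g5, F) = OR(1, 1) = 1
g7 = AND(g6, g2) = AND(1, 1) = 1
g8 = AND(B, g7) = AND(1, 1) = 1
So g8 = 1 as required.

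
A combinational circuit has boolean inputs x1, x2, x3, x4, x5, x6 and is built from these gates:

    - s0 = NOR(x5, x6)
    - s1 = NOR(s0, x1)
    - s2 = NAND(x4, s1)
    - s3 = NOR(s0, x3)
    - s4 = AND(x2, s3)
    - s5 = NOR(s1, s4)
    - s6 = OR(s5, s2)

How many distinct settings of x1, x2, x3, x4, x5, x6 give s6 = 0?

12

s6 = OR(s5, s2) must be 0, so both s5 = 0 and s2 = 0.
s5 = NOR(s1, s4) must be 0, so at least one of s1, s4 is 1.
Enumerating the 64 input combinations, 12 give s6 = 0 and 52 give s6 = 1.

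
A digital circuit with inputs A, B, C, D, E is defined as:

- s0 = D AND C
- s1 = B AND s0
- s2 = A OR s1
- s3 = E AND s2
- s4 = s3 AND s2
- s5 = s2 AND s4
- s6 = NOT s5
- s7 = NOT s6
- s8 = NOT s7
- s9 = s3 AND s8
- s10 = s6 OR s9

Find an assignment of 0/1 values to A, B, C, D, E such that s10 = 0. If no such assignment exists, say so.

s10 = s6 OR s9 must be 0, so both s6 = 0 and s9 = 0.
s6 = NOT s5 must be 0, so s5 = 1.
Check with A=1, B=1, C=0, D=1, E=1:
s0 = D AND C = 1 AND 0 = 0
s1 = B AND s0 = 1 AND 0 = 0
s2 = A OR s1 = 1 OR 0 = 1
s3 = E AND s2 = 1 AND 1 = 1
s4 = s3 AND s2 = 1 AND 1 = 1
s5 = s2 AND s4 = 1 AND 1 = 1
s6 = NOT s5 = NOT 1 = 0
s7 = NOT s6 = NOT 0 = 1
s8 = NOT s7 = NOT 1 = 0
s9 = s3 AND s8 = 1 AND 0 = 0
s10 = s6 OR s9 = 0 OR 0 = 0
So s10 = 0 as required.

A=1, B=1, C=0, D=1, E=1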